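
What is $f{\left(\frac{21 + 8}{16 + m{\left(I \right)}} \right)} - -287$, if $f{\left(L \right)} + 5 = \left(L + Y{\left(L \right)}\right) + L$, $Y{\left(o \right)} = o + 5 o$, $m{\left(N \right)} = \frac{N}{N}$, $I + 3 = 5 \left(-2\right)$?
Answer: $\frac{5026}{17} \approx 295.65$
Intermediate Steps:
$I = -13$ ($I = -3 + 5 \left(-2\right) = -3 - 10 = -13$)
$m{\left(N \right)} = 1$
$Y{\left(o \right)} = 6 o$
$f{\left(L \right)} = -5 + 8 L$ ($f{\left(L \right)} = -5 + \left(\left(L + 6 L\right) + L\right) = -5 + \left(7 L + L\right) = -5 + 8 L$)
$f{\left(\frac{21 + 8}{16 + m{\left(I \right)}} \right)} - -287 = \left(-5 + 8 \frac{21 + 8}{16 + 1}\right) - -287 = \left(-5 + 8 \cdot \frac{29}{17}\right) + 287 = \left(-5 + \frac{232}{17}\right) + 287 = \frac{147}{17} + 287 = \frac{5026}{17}$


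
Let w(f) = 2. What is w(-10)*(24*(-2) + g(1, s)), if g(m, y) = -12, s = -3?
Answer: -120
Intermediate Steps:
w(-10)*(24*(-2) + g(1, s)) = 2*(24*(-2) - 12) = 2*(-48 - 12) = 2*(-60) = -120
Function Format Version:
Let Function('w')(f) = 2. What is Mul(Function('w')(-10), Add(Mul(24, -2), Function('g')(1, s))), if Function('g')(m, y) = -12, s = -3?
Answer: -120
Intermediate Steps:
Mul(Function('w')(-10), Add(Mul(24, -2), Function('g')(1, s))) = Mul(2, Add(Mul(24, -2), -12)) = Mul(2, Add(-48, -12)) = Mul(2, -60) = -120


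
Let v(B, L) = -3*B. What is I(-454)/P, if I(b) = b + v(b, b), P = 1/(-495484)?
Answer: -449899472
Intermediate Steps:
P = -1/495484 ≈ -2.0182e-6
I(b) = -2*b (I(b) = b - 3*b = -2*b)
I(-454)/P = (-2*(-454))/(-1/495484) = 908*(-495484) = -449899472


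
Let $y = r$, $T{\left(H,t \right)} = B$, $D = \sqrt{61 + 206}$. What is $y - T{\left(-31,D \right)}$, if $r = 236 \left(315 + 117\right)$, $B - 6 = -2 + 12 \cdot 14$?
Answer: $101780$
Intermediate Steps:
$D = \sqrt{267} \approx 16.34$
$B = 172$ ($B = 6 + \left(-2 + 12 \cdot 14\right) = 6 + \left(-2 + 168\right) = 6 + 166 = 172$)
$T{\left(H,t \right)} = 172$
$r = 101952$ ($r = 236 \cdot 432 = 101952$)
$y = 101952$
$y - T{\left(-31,D \right)} = 101952 - 172 = 101780$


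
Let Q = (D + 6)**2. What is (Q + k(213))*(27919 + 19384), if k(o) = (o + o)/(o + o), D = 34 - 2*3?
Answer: 54729571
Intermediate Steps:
D = 28 (D = 34 - 6 = 28)
Q = 1156 (Q = (28 + 6)**2 = 34**2 = 1156)
k(o) = 1 (k(o) = (2*o)/((2*o)) = (2*o)*(1/(2*o)) = 1)
(Q + k(213))*(27919 + 19384) = (1156 + 1)*(27919 + 19384) = 1157*47303 = 54729571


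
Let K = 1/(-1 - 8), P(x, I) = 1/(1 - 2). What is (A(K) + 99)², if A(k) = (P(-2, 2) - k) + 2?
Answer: 811801/81 ≈ 10022.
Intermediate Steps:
P(x, I) = -1 (P(x, I) = 1/(-1) = -1)
K = -⅑ (K = 1/(-9) = -⅑ ≈ -0.11111)
A(k) = 1 - k (A(k) = (-1 - k) + 2 = 1 - k)
(A(K) + 99)² = ((1 - 1*(-⅑)) + 99)² = ((1 + ⅑) + 99)² = (10/9 + 99)² = (901/9)² = 811801/81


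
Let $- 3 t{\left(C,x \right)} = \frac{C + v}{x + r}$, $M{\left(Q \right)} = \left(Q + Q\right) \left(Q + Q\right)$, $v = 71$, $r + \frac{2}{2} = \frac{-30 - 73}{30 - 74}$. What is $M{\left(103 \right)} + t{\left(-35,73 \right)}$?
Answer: $\frac{138807628}{3271} \approx 42436.0$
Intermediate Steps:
$r = \frac{59}{44}$ ($r = -1 + \frac{-30 - 73}{30 - 74} = -1 - \frac{103}{-44} = -1 - - \frac{103}{44} = -1 + \frac{103}{44} = \frac{59}{44} \approx 1.3409$)
$M{\left(Q \right)} = 4 Q^{2}$ ($M{\left(Q \right)} = 2 Q 2 Q = 4 Q^{2}$)
$t{\left(C,x \right)} = - \frac{71 + C}{3 \left(\frac{59}{44} + x\right)}$ ($t{\left(C,x \right)} = - \frac{\left(C + 71\right) \frac{1}{x + \frac{59}{44}}}{3} = - \frac{\left(71 + C\right) \frac{1}{\frac{59}{44} + x}}{3} = - \frac{\frac{1}{\frac{59}{44} + x} \left(71 + C\right)}{3} = - \frac{71 + C}{3 \left(\frac{59}{44} + x\right)}$)
$M{\left(103 \right)} + t{\left(-35,73 \right)} = 4 \cdot 103^{2} + \frac{44 \left(-71 - -35\right)}{3 \left(59 + 44 \cdot 73\right)} = 4 \cdot 10609 + \frac{44 \left(-71 + 35\right)}{3 \left(59 + 3212\right)} = 42436 + \frac{44}{3} \cdot \frac{1}{3271} \left(-36\right) = 42436 - \frac{528}{3271} = \frac{138807628}{3271}$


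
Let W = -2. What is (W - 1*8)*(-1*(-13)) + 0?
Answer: -130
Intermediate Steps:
(W - 1*8)*(-1*(-13)) + 0 = (-2 - 1*8)*(-1*(-13)) + 0 = (-2 - 8)*13 + 0 = -10*13 + 0 = -130 + 0 = -130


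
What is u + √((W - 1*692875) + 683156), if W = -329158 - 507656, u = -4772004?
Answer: -4772004 + I*√846533 ≈ -4.772e+6 + 920.07*I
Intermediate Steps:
W = -836814
u + √((W - 1*692875) + 683156) = -4772004 + √((-836814 - 1*692875) + 683156) = -4772004 + √((-836814 - 692875) + 683156) = -4772004 + √(-1529689 + 683156) = -4772004 + √(-846533) = -4772004 + I*√846533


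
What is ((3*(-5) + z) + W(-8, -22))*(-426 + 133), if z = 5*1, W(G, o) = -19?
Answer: 8497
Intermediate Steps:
z = 5
((3*(-5) + z) + W(-8, -22))*(-426 + 133) = ((3*(-5) + 5) - 19)*(-426 + 133) = ((-15 + 5) - 19)*(-293) = (-10 - 19)*(-293) = -29*(-293) = 8497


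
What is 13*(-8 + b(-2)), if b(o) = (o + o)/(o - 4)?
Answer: -286/3 ≈ -95.333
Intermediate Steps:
b(o) = 2*o/(-4 + o) (b(o) = (2*o)/(-4 + o) = 2*o/(-4 + o))
13*(-8 + b(-2)) = 13*(-8 + 2*(-2)/(-4 - 2)) = 13*(-8 + 2*(-2)/(-6)) = 13*(-8 + 2*(-2)*(-⅙)) = 13*(-8 + ⅔) = 13*(-22/3) = -286/3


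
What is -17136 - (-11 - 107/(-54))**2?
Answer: -50205745/2916 ≈ -17217.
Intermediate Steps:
-17136 - (-11 - 107/(-54))**2 = -17136 - (-11 - 107*(-1/54))**2 = -17136 - (-11 + 107/54)**2 = -17136 - (-487/54)**2 = -17136 - 1*237169/2916 = -17136 - 237169/2916 = -50205745/2916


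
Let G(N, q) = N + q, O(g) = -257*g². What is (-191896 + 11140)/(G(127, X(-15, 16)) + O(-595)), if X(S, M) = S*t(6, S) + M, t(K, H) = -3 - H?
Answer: 30126/15164077 ≈ 0.0019867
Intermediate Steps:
X(S, M) = M + S*(-3 - S) (X(S, M) = S*(-3 - S) + M = M + S*(-3 - S))
(-191896 + 11140)/(G(127, X(-15, 16)) + O(-595)) = (-191896 + 11140)/((127 + (16 - 1*(-15)*(3 - 15))) - 257*(-595)²) = -180756/((127 + (16 - 1*(-15)*(-12))) - 257*354025) = -180756/((127 + (16 - 180)) - 90984425) = -180756/((127 - 164) - 90984425) = -180756/(-37 - 90984425) = -180756/(-90984462) = -180756*(-1/90984462) = 30126/15164077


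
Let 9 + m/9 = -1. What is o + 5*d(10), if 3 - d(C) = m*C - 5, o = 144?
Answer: 4684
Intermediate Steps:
m = -90 (m = -81 + 9*(-1) = -81 - 9 = -90)
d(C) = 8 + 90*C (d(C) = 3 - (-90*C - 5) = 3 - (-5 - 90*C) = 3 + (5 + 90*C) = 8 + 90*C)
o + 5*d(10) = 144 + 5*(8 + 90*10) = 144 + 5*(8 + 900) = 144 + 5*908 = 144 + 4540 = 4684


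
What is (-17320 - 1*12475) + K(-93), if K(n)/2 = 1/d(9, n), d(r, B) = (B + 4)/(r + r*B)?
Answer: -2650099/89 ≈ -29776.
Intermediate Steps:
d(r, B) = (4 + B)/(r + B*r)
K(n) = 18*(1 + n)/(4 + n) (K(n) = 2/(((4 + n)/(9*(1 + n)))) = 2*(9*(1 + n)/(4 + n)) = 18*(1 + n)/(4 + n))
(-17320 - 1*12475) + K(-93) = (-17320 - 1*12475) + 18*(1 - 93)/(4 - 93) = (-17320 - 12475) + 18*(-92)/(-89) = -29795 + 18*(-1/89)*(-92) = -29795 + 1656/89 = -2650099/89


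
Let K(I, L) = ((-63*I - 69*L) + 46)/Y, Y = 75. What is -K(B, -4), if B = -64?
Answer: -4354/75 ≈ -58.053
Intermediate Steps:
K(I, L) = 46/75 - 23*L/25 - 21*I/25 (K(I, L) = ((-63*I - 69*L) + 46)/75 = ((-69*L - 63*I) + 46)*(1/75) = (46 - 69*L - 63*I)*(1/75) = 46/75 - 23*L/25 - 21*I/25)
-K(B, -4) = -(46/75 - 23/25*(-4) - 21/25*(-64)) = -(46/75 + 92/25 + 1344/25) = -1*4354/75 = -4354/75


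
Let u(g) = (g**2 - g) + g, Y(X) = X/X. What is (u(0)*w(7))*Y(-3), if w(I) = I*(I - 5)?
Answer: 0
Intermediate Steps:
Y(X) = 1
u(g) = g**2
w(I) = I*(-5 + I)
(u(0)*w(7))*Y(-3) = (0**2*(7*(-5 + 7)))*1 = (0*(7*2))*1 = (0*14)*1 = 0*1 = 0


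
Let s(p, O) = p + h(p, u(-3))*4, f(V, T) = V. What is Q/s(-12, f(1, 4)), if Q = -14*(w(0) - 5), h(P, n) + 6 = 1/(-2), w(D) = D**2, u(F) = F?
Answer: -35/19 ≈ -1.8421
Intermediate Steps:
h(P, n) = -13/2 (h(P, n) = -6 + 1/(-2) = -6 - 1/2 = -13/2)
s(p, O) = -26 + p (s(p, O) = p - 13/2*4 = p - 26 = -26 + p)
Q = 70 (Q = -14*(0**2 - 5) = -14*(0 - 5) = -14*(-5) = 70)
Q/s(-12, f(1, 4)) = 70/(-26 - 12) = 70/(-38) = 70*(-1/38) = -35/19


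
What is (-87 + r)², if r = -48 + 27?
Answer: 11664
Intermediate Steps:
r = -21
(-87 + r)² = (-87 - 21)² = (-108)² = 11664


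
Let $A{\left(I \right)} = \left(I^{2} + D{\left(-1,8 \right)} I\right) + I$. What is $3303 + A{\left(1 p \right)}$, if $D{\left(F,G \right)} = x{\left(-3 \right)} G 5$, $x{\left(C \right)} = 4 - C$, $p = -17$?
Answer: $-1185$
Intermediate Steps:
$D{\left(F,G \right)} = 35 G$ ($D{\left(F,G \right)} = \left(4 - -3\right) G 5 = \left(4 + 3\right) G 5 = 7 G 5 = 35 G$)
$A{\left(I \right)} = I^{2} + 281 I$ ($A{\left(I \right)} = \left(I^{2} + 35 \cdot 8 I\right) + I = \left(I^{2} + 280 I\right) + I = I^{2} + 281 I$)
$3303 + A{\left(1 p \right)} = 3303 + 1 \left(-17\right) \left(281 + 1 \left(-17\right)\right) = 3303 - 17 \left(281 - 17\right) = 3303 - 4488 = -1185$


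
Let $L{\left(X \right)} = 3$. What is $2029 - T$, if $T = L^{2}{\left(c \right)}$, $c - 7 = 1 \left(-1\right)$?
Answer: $2020$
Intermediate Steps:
$c = 6$ ($c = 7 + 1 \left(-1\right) = 7 - 1 = 6$)
$T = 9$ ($T = 3^{2} = 9$)
$2029 - T = 2029 - 9 = 2020$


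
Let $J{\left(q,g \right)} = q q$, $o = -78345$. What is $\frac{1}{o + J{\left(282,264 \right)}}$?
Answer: $\frac{1}{1179} \approx 0.00084818$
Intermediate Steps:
$J{\left(q,g \right)} = q^{2}$
$\frac{1}{o + J{\left(282,264 \right)}} = \frac{1}{-78345 + 282^{2}} = \frac{1}{-78345 + 79524} = \frac{1}{1179}$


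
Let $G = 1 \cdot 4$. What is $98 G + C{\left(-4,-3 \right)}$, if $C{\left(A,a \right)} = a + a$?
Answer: $386$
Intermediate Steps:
$C{\left(A,a \right)} = 2 a$
$G = 4$
$98 G + C{\left(-4,-3 \right)} = 98 \cdot 4 + 2 \left(-3\right) = 392 - 6 = 386$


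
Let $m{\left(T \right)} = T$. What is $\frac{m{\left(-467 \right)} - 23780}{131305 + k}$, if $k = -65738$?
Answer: $- \frac{24247}{65567} \approx -0.3698$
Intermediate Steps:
$\frac{m{\left(-467 \right)} - 23780}{131305 + k} = \frac{-467 - 23780}{131305 - 65738} = - \frac{24247}{65567}$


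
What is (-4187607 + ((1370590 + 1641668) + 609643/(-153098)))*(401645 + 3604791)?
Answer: -360467442096139210/76549 ≈ -4.7090e+12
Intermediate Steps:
(-4187607 + ((1370590 + 1641668) + 609643/(-153098)))*(401645 + 3604791) = (-4187607 + (3012258 + 609643*(-1/153098)))*4006436 = (-4187607 + (3012258 - 609643/153098))*4006436 = (-4187607 + 461170065641/153098)*4006436 = -179944190845/153098*4006436 = -360467442096139210/76549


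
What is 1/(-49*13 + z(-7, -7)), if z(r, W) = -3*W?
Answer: -1/616 ≈ -0.0016234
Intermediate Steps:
1/(-49*13 + z(-7, -7)) = 1/(-49*13 - 3*(-7)) = 1/(-637 + 21) = 1/(-616) = -1/616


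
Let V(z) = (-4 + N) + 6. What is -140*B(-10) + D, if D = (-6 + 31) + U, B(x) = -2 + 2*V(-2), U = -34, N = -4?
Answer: 831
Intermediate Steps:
V(z) = -2 (V(z) = (-4 - 4) + 6 = -8 + 6 = -2)
B(x) = -6 (B(x) = -2 + 2*(-2) = -2 - 4 = -6)
D = -9 (D = (-6 + 31) - 34 = 25 - 34 = -9)
-140*B(-10) + D = -140*(-6) - 9 = 840 - 9 = 831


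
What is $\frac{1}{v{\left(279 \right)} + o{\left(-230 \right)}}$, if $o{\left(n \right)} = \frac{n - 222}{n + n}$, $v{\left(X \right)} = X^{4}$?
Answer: $\frac{115}{696810447428} \approx 1.6504 \cdot 10^{-10}$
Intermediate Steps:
$o{\left(n \right)} = \frac{-222 + n}{2 n}$
$\frac{1}{v{\left(279 \right)} + o{\left(-230 \right)}} = \frac{1}{279^{4} + \frac{-222 - 230}{2 \left(-230\right)}} = \frac{1}{6059221281 + \frac{1}{2} \left(- \frac{1}{230}\right) \left(-452\right)} = \frac{1}{6059221281 + \frac{113}{115}} = \frac{1}{\frac{696810447428}{115}} = \frac{115}{696810447428}$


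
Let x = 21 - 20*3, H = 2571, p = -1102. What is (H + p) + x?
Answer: 1430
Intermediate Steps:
x = -39 (x = 21 - 60 = -39)
(H + p) + x = (2571 - 1102) - 39 = 1469 - 39 = 1430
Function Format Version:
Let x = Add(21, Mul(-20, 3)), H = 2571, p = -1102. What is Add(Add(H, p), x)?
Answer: 1430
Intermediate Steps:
x = -39 (x = Add(21, -60) = -39)
Add(Add(H, p), x) = Add(Add(2571, -1102), -39) = Add(1469, -39) = 1430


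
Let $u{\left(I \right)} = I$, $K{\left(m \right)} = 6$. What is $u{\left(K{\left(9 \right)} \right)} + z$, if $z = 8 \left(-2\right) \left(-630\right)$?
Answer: $10086$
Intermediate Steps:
$z = 10080$ ($z = \left(-16\right) \left(-630\right) = 10080$)
$u{\left(K{\left(9 \right)} \right)} + z = 6 + 10080 = 10086$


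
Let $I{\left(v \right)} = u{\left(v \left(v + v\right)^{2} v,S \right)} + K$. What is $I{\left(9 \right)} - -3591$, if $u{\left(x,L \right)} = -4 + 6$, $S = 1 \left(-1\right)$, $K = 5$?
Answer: $3598$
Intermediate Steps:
$S = -1$
$u{\left(x,L \right)} = 2$
$I{\left(v \right)} = 7$ ($I{\left(v \right)} = 2 + 5 = 7$)
$I{\left(9 \right)} - -3591 = 7 - -3591 = 7 + 3591 = 3598$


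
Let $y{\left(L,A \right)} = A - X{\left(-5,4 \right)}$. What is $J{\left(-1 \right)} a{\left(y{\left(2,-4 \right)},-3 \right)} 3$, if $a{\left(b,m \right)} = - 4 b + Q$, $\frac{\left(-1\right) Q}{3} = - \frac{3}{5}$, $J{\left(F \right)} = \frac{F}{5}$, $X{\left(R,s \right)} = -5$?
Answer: $\frac{33}{25} \approx 1.32$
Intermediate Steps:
$J{\left(F \right)} = \frac{F}{5}$ ($J{\left(F \right)} = F \frac{1}{5} = \frac{F}{5}$)
$Q = \frac{9}{5}$ ($Q = - 3 \left(- \frac{3}{5}\right) = - 3 \left(\left(-3\right) \frac{1}{5}\right) = \left(-3\right) \left(- \frac{3}{5}\right) = \frac{9}{5} \approx 1.8$)
$y{\left(L,A \right)} = 5 + A$ ($y{\left(L,A \right)} = A - -5 = A + 5 = 5 + A$)
$a{\left(b,m \right)} = \frac{9}{5} - 4 b$ ($a{\left(b,m \right)} = - 4 b + \frac{9}{5} = \frac{9}{5} - 4 b$)
$J{\left(-1 \right)} a{\left(y{\left(2,-4 \right)},-3 \right)} 3 = \frac{1}{5} \left(-1\right) \left(\frac{9}{5} - 4 \left(5 - 4\right)\right) 3 = - \frac{\frac{9}{5} - 4}{5} \cdot 3 = \left(- \frac{1}{5}\right) \left(- \frac{11}{5}\right) 3 = \frac{11}{25} \cdot 3 = \frac{33}{25}$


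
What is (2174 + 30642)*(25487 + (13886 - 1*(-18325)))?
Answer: 1893417568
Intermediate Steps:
(2174 + 30642)*(25487 + (13886 - 1*(-18325))) = 32816*(25487 + (13886 + 18325)) = 32816*(25487 + 32211) = 32816*57698 = 1893417568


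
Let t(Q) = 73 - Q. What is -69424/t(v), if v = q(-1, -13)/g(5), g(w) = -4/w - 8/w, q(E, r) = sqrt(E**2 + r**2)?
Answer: -364892544/381563 + 2082720*sqrt(170)/381563 ≈ -885.14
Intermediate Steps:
g(w) = -12/w
v = -5*sqrt(170)/12 (v = sqrt((-1)**2 + (-13)**2)/((-12/5)) = sqrt(1 + 169)/((-12*1/5)) = sqrt(170)/(-12/5) = sqrt(170)*(-5/12) = -5*sqrt(170)/12 ≈ -5.4327)
-69424/t(v) = -69424/(73 - (-5)*sqrt(170)/12) = -69424/(73 + 5*sqrt(170)/12)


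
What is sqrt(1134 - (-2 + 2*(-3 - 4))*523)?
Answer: sqrt(9502) ≈ 97.478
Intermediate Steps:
sqrt(1134 - (-2 + 2*(-3 - 4))*523) = sqrt(1134 - (-2 + 2*(-7))*523) = sqrt(1134 - (-2 - 14)*523) = sqrt(1134 - (-16)*523) = sqrt(1134 - 1*(-8368)) = sqrt(1134 + 8368) = sqrt(9502)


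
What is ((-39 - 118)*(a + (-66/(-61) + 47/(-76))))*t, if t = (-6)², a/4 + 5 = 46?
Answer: -1077346089/1159 ≈ -9.2955e+5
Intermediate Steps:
a = 164 (a = -20 + 4*46 = -20 + 184 = 164)
t = 36
((-39 - 118)*(a + (-66/(-61) + 47/(-76))))*t = ((-39 - 118)*(164 + (-66/(-61) + 47/(-76))))*36 = -157*(164 + (-66*(-1/61) + 47*(-1/76)))*36 = -157*(164 + (66/61 - 47/76))*36 = -157*(164 + 2149/4636)*36 = -157*762453/4636*36 = -119705121/4636*36 = -1077346089/1159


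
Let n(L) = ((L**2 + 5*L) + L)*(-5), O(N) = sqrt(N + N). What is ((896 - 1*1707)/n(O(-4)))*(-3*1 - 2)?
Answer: 811*sqrt(2)/(8*(sqrt(2) - 3*I)) ≈ 18.432 + 39.1*I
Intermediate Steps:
O(N) = sqrt(2)*sqrt(N) (O(N) = sqrt(2*N) = sqrt(2)*sqrt(N))
n(L) = -30*L - 5*L**2 (n(L) = (L**2 + 6*L)*(-5) = -30*L - 5*L**2)
((896 - 1*1707)/n(O(-4)))*(-3*1 - 2) = ((896 - 1*1707)/((-5*sqrt(2)*sqrt(-4)*(6 + sqrt(2)*sqrt(-4)))))*(-3*1 - 2) = ((896 - 1707)/((-5*sqrt(2)*(2*I)*(6 + sqrt(2)*(2*I)))))*(-3 - 2) = -811*I*sqrt(2)/(20*(6 + 2*I*sqrt(2)))*(-5) = 811*I*sqrt(2)/(4*(6 + 2*I*sqrt(2)))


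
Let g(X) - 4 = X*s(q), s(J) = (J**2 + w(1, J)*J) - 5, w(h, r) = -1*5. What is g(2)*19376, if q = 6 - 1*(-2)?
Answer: 813792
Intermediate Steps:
w(h, r) = -5
q = 8 (q = 6 + 2 = 8)
s(J) = -5 + J**2 - 5*J (s(J) = (J**2 - 5*J) - 5 = -5 + J**2 - 5*J)
g(X) = 4 + 19*X (g(X) = 4 + X*(-5 + 8**2 - 5*8) = 4 + X*(-5 + 64 - 40) = 4 + X*19 = 4 + 19*X)
g(2)*19376 = (4 + 19*2)*19376 = (4 + 38)*19376 = 42*19376 = 813792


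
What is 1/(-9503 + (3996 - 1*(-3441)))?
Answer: -1/2066 ≈ -0.00048403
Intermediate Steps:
1/(-9503 + (3996 - 1*(-3441))) = 1/(-9503 + (3996 + 3441)) = 1/(-9503 + 7437) = 1/(-2066) = -1/2066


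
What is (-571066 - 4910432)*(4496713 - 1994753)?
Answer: -13714488736080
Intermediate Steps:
(-571066 - 4910432)*(4496713 - 1994753) = -5481498*2501960 = -13714488736080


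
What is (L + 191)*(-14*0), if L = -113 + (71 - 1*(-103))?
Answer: 0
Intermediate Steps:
L = 61 (L = -113 + (71 + 103) = -113 + 174 = 61)
(L + 191)*(-14*0) = (61 + 191)*(-14*0) = 252*0 = 0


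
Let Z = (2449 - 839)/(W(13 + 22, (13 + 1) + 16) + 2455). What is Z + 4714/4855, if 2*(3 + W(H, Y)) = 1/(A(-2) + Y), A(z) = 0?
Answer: 1162521394/714272455 ≈ 1.6276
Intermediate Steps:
W(H, Y) = -3 + 1/(2*Y) (W(H, Y) = -3 + 1/(2*(0 + Y)) = -3 + 1/(2*Y))
Z = 96600/147121 (Z = (2449 - 839)/((-3 + 1/(2*((13 + 1) + 16))) + 2455) = 1610/((-3 + 1/(2*(14 + 16))) + 2455) = 1610/((-3 + (½)/30) + 2455) = 1610/((-3 + (½)*(1/30)) + 2455) = 1610/((-3 + 1/60) + 2455) = 1610/(-179/60 + 2455) = 1610/(147121/60) = 1610*(60/147121) = 96600/147121 ≈ 0.65660)
Z + 4714/4855 = 96600/147121 + 4714/4855 = 1162521394/714272455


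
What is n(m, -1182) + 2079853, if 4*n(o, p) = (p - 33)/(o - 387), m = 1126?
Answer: 6148044253/2956 ≈ 2.0799e+6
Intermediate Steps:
n(o, p) = (-33 + p)/(4*(-387 + o)) (n(o, p) = ((p - 33)/(o - 387))/4 = ((-33 + p)/(-387 + o))/4 = (-33 + p)/(4*(-387 + o)))
n(m, -1182) + 2079853 = (-33 - 1182)/(4*(-387 + 1126)) + 2079853 = (1/4)*(-1215)/739 + 2079853 = (1/4)*(1/739)*(-1215) + 2079853 = -1215/2956 + 2079853 = 6148044253/2956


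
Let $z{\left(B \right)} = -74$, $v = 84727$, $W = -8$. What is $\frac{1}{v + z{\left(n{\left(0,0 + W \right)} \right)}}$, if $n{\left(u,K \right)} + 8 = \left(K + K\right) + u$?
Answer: $\frac{1}{84653} \approx 1.1813 \cdot 10^{-5}$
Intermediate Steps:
$n{\left(u,K \right)} = -8 + u + 2 K$ ($n{\left(u,K \right)} = -8 + \left(\left(K + K\right) + u\right) = -8 + \left(2 K + u\right) = -8 + \left(u + 2 K\right) = -8 + u + 2 K$)
$\frac{1}{v + z{\left(n{\left(0,0 + W \right)} \right)}} = \frac{1}{84727 - 74} = \frac{1}{84653}$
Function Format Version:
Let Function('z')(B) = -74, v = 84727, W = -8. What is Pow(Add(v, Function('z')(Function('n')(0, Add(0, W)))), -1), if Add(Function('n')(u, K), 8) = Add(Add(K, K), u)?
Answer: Rational(1, 84653) ≈ 1.1813e-5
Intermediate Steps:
Function('n')(u, K) = Add(-8, u, Mul(2, K)) (Function('n')(u, K) = Add(-8, Add(Add(K, K), u)) = Add(-8, Add(Mul(2, K), u)) = Add(-8, Add(u, Mul(2, K))) = Add(-8, u, Mul(2, K)))
Pow(Add(v, Function('z')(Function('n')(0, Add(0, W)))), -1) = Pow(Add(84727, -74), -1) = Pow(84653, -1) = Rational(1, 84653)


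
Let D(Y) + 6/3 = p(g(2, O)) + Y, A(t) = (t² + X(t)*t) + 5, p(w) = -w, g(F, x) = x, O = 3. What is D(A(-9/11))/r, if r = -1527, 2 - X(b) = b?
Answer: 6/5599 ≈ 0.0010716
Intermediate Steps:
X(b) = 2 - b
A(t) = 5 + t² + t*(2 - t) (A(t) = (t² + (2 - t)*t) + 5 = (t² + t*(2 - t)) + 5 = 5 + t² + t*(2 - t))
D(Y) = -5 + Y (D(Y) = -2 + (-1*3 + Y) = -2 + (-3 + Y) = -5 + Y)
D(A(-9/11))/r = (-5 + (5 + 2*(-9/11)))/(-1527) = (-5 + (5 + 2*(-9*1/11)))*(-1/1527) = (-5 + (5 + 2*(-9/11)))*(-1/1527) = (-5 + (5 - 18/11))*(-1/1527) = (-5 + 37/11)*(-1/1527) = -18/11*(-1/1527) = 6/5599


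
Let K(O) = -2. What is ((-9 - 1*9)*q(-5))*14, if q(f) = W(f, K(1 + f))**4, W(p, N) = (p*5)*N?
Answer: -1575000000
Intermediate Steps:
W(p, N) = 5*N*p (W(p, N) = (5*p)*N = 5*N*p)
q(f) = 10000*f**4 (q(f) = (5*(-2)*f)**4 = (-10*f)**4 = 10000*f**4)
((-9 - 1*9)*q(-5))*14 = ((-9 - 1*9)*(10000*(-5)**4))*14 = ((-9 - 9)*(10000*625))*14 = -18*6250000*14 = -112500000*14 = -1575000000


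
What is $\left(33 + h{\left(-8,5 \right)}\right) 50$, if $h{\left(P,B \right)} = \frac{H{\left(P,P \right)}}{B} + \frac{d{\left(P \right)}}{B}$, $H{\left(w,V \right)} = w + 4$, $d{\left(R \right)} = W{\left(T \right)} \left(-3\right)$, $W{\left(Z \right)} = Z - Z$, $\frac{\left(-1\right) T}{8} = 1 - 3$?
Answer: $1610$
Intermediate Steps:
$T = 16$ ($T = - 8 \left(1 - 3\right) = \left(-8\right) \left(-2\right) = 16$)
$W{\left(Z \right)} = 0$
$d{\left(R \right)} = 0$ ($d{\left(R \right)} = 0 \left(-3\right) = 0$)
$H{\left(w,V \right)} = 4 + w$
$h{\left(P,B \right)} = \frac{4 + P}{B}$ ($h{\left(P,B \right)} = \frac{4 + P}{B} + \frac{0}{B} = \frac{4 + P}{B} + 0 = \frac{4 + P}{B}$)
$\left(33 + h{\left(-8,5 \right)}\right) 50 = \left(33 + \frac{4 - 8}{5}\right) 50 = \left(33 + \frac{1}{5} \left(-4\right)\right) 50 = \left(33 - \frac{4}{5}\right) 50 = \frac{161}{5} \cdot 50 = 1610$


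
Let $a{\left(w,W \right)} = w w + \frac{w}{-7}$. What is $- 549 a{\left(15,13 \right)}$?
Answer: $- \frac{856440}{7} \approx -1.2235 \cdot 10^{5}$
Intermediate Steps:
$a{\left(w,W \right)} = w^{2} - \frac{w}{7}$ ($a{\left(w,W \right)} = w^{2} + w \left(- \frac{1}{7}\right) = w^{2} - \frac{w}{7}$)
$- 549 a{\left(15,13 \right)} = - 549 \cdot 15 \left(- \frac{1}{7} + 15\right) = - 549 \cdot 15 \cdot \frac{104}{7} = \left(-549\right) \frac{1560}{7} = - \frac{856440}{7}$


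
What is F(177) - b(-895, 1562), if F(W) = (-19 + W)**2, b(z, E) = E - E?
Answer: 24964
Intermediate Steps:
b(z, E) = 0
F(177) - b(-895, 1562) = (-19 + 177)**2 - 1*0 = 158**2 + 0 = 24964 + 0 = 24964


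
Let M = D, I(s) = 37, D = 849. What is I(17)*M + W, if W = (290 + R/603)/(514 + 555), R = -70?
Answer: 20249214491/644607 ≈ 31413.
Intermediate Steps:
M = 849
W = 174800/644607 (W = (290 - 70/603)/(514 + 555) = (290 - 70*1/603)/1069 = (290 - 70/603)*(1/1069) = (174800/603)*(1/1069) = 174800/644607 ≈ 0.27117)
I(17)*M + W = 37*849 + 174800/644607 = 31413 + 174800/644607 = 20249214491/644607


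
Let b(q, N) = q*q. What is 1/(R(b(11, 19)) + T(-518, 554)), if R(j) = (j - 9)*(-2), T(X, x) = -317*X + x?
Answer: 1/164536 ≈ 6.0777e-6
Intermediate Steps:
b(q, N) = q**2
T(X, x) = x - 317*X
R(j) = 18 - 2*j (R(j) = (-9 + j)*(-2) = 18 - 2*j)
1/(R(b(11, 19)) + T(-518, 554)) = 1/((18 - 2*11**2) + (554 - 317*(-518))) = 1/((18 - 2*121) + (554 + 164206)) = 1/((18 - 242) + 164760) = 1/(-224 + 164760) = 1/164536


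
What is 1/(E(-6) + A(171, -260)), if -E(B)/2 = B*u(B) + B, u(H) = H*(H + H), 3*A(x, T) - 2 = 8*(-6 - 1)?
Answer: 1/858 ≈ 0.0011655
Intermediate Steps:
A(x, T) = -18 (A(x, T) = 2/3 + (8*(-6 - 1))/3 = 2/3 + (8*(-7))/3 = 2/3 + (1/3)*(-56) = 2/3 - 56/3 = -18)
u(H) = 2*H**2 (u(H) = H*(2*H) = 2*H**2)
E(B) = -4*B**3 - 2*B (E(B) = -2*(B*(2*B**2) + B) = -2*(2*B**3 + B) = -2*(B + 2*B**3) = -4*B**3 - 2*B)
1/(E(-6) + A(171, -260)) = 1/((-4*(-6)**3 - 2*(-6)) - 18) = 1/((-4*(-216) + 12) - 18) = 1/((864 + 12) - 18) = 1/(876 - 18) = 1/858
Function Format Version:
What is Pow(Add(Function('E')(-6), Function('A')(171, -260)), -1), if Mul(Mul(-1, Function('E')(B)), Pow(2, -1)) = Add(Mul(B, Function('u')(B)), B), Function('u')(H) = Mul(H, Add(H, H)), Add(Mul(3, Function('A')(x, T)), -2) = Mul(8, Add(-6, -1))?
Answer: Rational(1, 858) ≈ 0.0011655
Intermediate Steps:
Function('A')(x, T) = -18 (Function('A')(x, T) = Add(Rational(2, 3), Mul(Rational(1, 3), Mul(8, Add(-6, -1)))) = Add(Rational(2, 3), Mul(Rational(1, 3), Mul(8, -7))) = Add(Rational(2, 3), Mul(Rational(1, 3), -56)) = Add(Rational(2, 3), Rational(-56, 3)) = -18)
Function('u')(H) = Mul(2, Pow(H, 2)) (Function('u')(H) = Mul(H, Mul(2, H)) = Mul(2, Pow(H, 2)))
Function('E')(B) = Add(Mul(-4, Pow(B, 3)), Mul(-2, B)) (Function('E')(B) = Mul(-2, Add(Mul(B, Mul(2, Pow(B, 2))), B)) = Mul(-2, Add(Mul(2, Pow(B, 3)), B)) = Mul(-2, Add(B, Mul(2, Pow(B, 3)))) = Add(Mul(-4, Pow(B, 3)), Mul(-2, B)))
Pow(Add(Function('E')(-6), Function('A')(171, -260)), -1) = Pow(Add(Add(Mul(-4, Pow(-6, 3)), Mul(-2, -6)), -18), -1) = Pow(Add(Add(Mul(-4, -216), 12), -18), -1) = Pow(Add(Add(864, 12), -18), -1) = Pow(Add(876, -18), -1) = Pow(858, -1) = Rational(1, 858)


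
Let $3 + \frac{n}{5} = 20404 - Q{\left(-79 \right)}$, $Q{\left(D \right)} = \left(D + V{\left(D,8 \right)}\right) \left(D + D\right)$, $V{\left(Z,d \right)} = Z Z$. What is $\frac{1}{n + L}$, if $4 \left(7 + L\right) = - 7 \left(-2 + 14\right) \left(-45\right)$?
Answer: $\frac{1}{4970923} \approx 2.0117 \cdot 10^{-7}$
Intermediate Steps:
$V{\left(Z,d \right)} = Z^{2}$
$Q{\left(D \right)} = 2 D \left(D + D^{2}\right)$ ($Q{\left(D \right)} = \left(D + D^{2}\right) \left(D + D\right) = \left(D + D^{2}\right) 2 D = 2 D \left(D + D^{2}\right)$)
$n = 4969985$ ($n = -15 + 5 \left(20404 - 2 \left(-79\right)^{2} \left(1 - 79\right)\right) = -15 + 5 \left(20404 - 2 \cdot 6241 \left(-78\right)\right) = -15 + 5 \left(20404 - -973596\right) = -15 + 5 \left(20404 + 973596\right) = -15 + 5 \cdot 994000 = -15 + 4970000 = 4969985$)
$L = 938$ ($L = -7 + \frac{- 7 \left(-2 + 14\right) \left(-45\right)}{4} = -7 + \frac{\left(-7\right) 12 \left(-45\right)}{4} = -7 + \frac{\left(-84\right) \left(-45\right)}{4} = -7 + \frac{1}{4} \cdot 3780 = -7 + 945 = 938$)
$\frac{1}{n + L} = \frac{1}{4969985 + 938} = \frac{1}{4970923}$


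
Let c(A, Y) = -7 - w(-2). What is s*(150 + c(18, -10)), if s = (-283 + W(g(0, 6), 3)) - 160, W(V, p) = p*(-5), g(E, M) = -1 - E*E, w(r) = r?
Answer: -66410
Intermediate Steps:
g(E, M) = -1 - E²
W(V, p) = -5*p
c(A, Y) = -5 (c(A, Y) = -7 - 1*(-2) = -7 + 2 = -5)
s = -458 (s = (-283 - 5*3) - 160 = (-283 - 15) - 160 = -298 - 160 = -458)
s*(150 + c(18, -10)) = -458*(150 - 5) = -458*145 = -66410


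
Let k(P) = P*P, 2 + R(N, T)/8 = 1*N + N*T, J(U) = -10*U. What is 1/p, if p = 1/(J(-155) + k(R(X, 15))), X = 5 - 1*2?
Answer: 136974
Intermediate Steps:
X = 3 (X = 5 - 2 = 3)
R(N, T) = -16 + 8*N + 8*N*T (R(N, T) = -16 + 8*(1*N + N*T) = -16 + 8*(N + N*T) = -16 + (8*N + 8*N*T) = -16 + 8*N + 8*N*T)
k(P) = P²
p = 1/136974 (p = 1/(-10*(-155) + (-16 + 8*3 + 8*3*15)²) = 1/(1550 + (-16 + 24 + 360)²) = 1/(1550 + 368²) = 1/(1550 + 135424) = 1/136974 ≈ 7.3007e-6)
1/p = 1/(1/136974) = 136974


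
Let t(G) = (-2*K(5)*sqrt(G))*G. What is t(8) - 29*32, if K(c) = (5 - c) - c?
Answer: -928 + 160*sqrt(2) ≈ -701.73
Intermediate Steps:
K(c) = 5 - 2*c
t(G) = 10*G**(3/2) (t(G) = (-2*(5 - 2*5)*sqrt(G))*G = (-2*(5 - 10)*sqrt(G))*G = (-(-10)*sqrt(G))*G = (10*sqrt(G))*G = 10*G**(3/2))
t(8) - 29*32 = 10*8**(3/2) - 29*32 = 10*(16*sqrt(2)) - 928 = 160*sqrt(2) - 928 = -928 + 160*sqrt(2)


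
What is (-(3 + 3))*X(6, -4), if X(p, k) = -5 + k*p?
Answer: 174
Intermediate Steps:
(-(3 + 3))*X(6, -4) = (-(3 + 3))*(-5 - 4*6) = (-6)*(-5 - 24) = -1*6*(-29) = -6*(-29) = 174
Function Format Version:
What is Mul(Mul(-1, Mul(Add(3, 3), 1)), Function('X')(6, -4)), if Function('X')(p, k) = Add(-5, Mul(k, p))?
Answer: 174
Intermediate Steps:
Mul(Mul(-1, Mul(Add(3, 3), 1)), Function('X')(6, -4)) = Mul(Mul(-1, Mul(Add(3, 3), 1)), Add(-5, Mul(-4, 6))) = Mul(Mul(-1, Mul(6, 1)), Add(-5, -24)) = Mul(Mul(-1, 6), -29) = Mul(-6, -29) = 174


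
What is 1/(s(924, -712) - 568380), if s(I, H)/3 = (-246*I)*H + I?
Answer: 1/484955736 ≈ 2.0620e-9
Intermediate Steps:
s(I, H) = 3*I - 738*H*I (s(I, H) = 3*((-246*I)*H + I) = 3*(-246*H*I + I) = 3*(I - 246*H*I) = 3*I - 738*H*I)
1/(s(924, -712) - 568380) = 1/(3*924*(1 - 246*(-712)) - 568380) = 1/(3*924*(1 + 175152) - 568380) = 1/(3*924*175153 - 568380) = 1/(485524116 - 568380) = 1/484955736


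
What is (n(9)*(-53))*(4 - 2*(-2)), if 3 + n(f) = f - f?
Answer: 1272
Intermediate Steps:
n(f) = -3 (n(f) = -3 + (f - f) = -3 + 0 = -3)
(n(9)*(-53))*(4 - 2*(-2)) = (-3*(-53))*(4 - 2*(-2)) = 159*(4 + 4) = 159*8 = 1272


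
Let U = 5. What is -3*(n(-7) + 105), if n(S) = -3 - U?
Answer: -291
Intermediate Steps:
n(S) = -8 (n(S) = -3 - 1*5 = -3 - 5 = -8)
-3*(n(-7) + 105) = -3*(-8 + 105) = -3*97 = -291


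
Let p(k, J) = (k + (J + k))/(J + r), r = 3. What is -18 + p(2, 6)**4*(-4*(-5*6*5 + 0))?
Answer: 1960634/2187 ≈ 896.50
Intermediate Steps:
p(k, J) = (J + 2*k)/(3 + J) (p(k, J) = (k + (J + k))/(J + 3) = (J + 2*k)/(3 + J))
-18 + p(2, 6)**4*(-4*(-5*6*5 + 0)) = -18 + ((6 + 2*2)/(3 + 6))**4*(-4*(-5*6*5 + 0)) = -18 + ((6 + 4)/9)**4*(-4*(-30*5 + 0)) = -18 + ((1/9)*10)**4*(-4*(-150 + 0)) = -18 + (10/9)**4*(-4*(-150)) = -18 + (10000/6561)*600 = -18 + 2000000/2187 = 1960634/2187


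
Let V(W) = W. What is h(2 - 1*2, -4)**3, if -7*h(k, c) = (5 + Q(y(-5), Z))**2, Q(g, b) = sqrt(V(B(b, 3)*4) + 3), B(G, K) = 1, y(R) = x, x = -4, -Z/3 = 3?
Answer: -(5 + sqrt(7))**6/343 ≈ -582.41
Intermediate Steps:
Z = -9 (Z = -3*3 = -9)
y(R) = -4
Q(g, b) = sqrt(7) (Q(g, b) = sqrt(1*4 + 3) = sqrt(4 + 3) = sqrt(7))
h(k, c) = -(5 + sqrt(7))**2/7
h(2 - 1*2, -4)**3 = (-(5 + sqrt(7))**2/7)**3 = -(5 + sqrt(7))**6/343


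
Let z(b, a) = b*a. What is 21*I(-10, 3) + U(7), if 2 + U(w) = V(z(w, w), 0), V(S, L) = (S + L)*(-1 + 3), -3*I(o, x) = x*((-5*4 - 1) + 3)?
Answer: 474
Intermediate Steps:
I(o, x) = 6*x (I(o, x) = -x*((-5*4 - 1) + 3)/3 = -x*((-20 - 1) + 3)/3 = -x*(-21 + 3)/3 = -x*(-18)/3 = -(-6)*x = 6*x)
z(b, a) = a*b
V(S, L) = 2*L + 2*S (V(S, L) = (L + S)*2 = 2*L + 2*S)
U(w) = -2 + 2*w**2 (U(w) = -2 + (2*0 + 2*(w*w)) = -2 + (0 + 2*w**2) = -2 + 2*w**2)
21*I(-10, 3) + U(7) = 21*(6*3) + (-2 + 2*7**2) = 21*18 + (-2 + 2*49) = 378 + (-2 + 98) = 378 + 96 = 474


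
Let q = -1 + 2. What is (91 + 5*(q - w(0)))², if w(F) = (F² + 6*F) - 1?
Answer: 10201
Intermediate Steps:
w(F) = -1 + F² + 6*F
q = 1
(91 + 5*(q - w(0)))² = (91 + 5*(1 - (-1 + 0² + 6*0)))² = (91 + 5*(1 - (-1 + 0 + 0)))² = (91 + 5*(1 - 1*(-1)))² = (91 + 5*(1 + 1))² = (91 + 5*2)² = (91 + 10)² = 101² = 10201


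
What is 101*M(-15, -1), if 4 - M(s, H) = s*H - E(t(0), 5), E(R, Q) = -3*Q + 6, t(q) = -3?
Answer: -2020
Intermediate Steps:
E(R, Q) = 6 - 3*Q
M(s, H) = -5 - H*s (M(s, H) = 4 - (s*H - (6 - 3*5)) = 4 - (H*s - (6 - 15)) = 4 - (H*s - 1*(-9)) = 4 - (H*s + 9) = 4 - (9 + H*s) = 4 + (-9 - H*s) = -5 - H*s)
101*M(-15, -1) = 101*(-5 - 1*(-1)*(-15)) = 101*(-5 - 15) = 101*(-20) = -2020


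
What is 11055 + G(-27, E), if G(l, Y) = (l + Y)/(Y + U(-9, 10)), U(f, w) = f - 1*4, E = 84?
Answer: 784962/71 ≈ 11056.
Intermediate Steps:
U(f, w) = -4 + f (U(f, w) = f - 4 = -4 + f)
G(l, Y) = (Y + l)/(-13 + Y) (G(l, Y) = (l + Y)/(Y + (-4 - 9)) = (Y + l)/(Y - 13) = (Y + l)/(-13 + Y))
11055 + G(-27, E) = 11055 + (84 - 27)/(-13 + 84) = 11055 + 57/71 = 784962/71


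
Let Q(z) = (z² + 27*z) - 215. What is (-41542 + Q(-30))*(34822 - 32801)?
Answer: -84209007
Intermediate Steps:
Q(z) = -215 + z² + 27*z
(-41542 + Q(-30))*(34822 - 32801) = (-41542 + (-215 + (-30)² + 27*(-30)))*(34822 - 32801) = (-41542 + (-215 + 900 - 810))*2021 = (-41542 - 125)*2021 = -41667*2021 = -84209007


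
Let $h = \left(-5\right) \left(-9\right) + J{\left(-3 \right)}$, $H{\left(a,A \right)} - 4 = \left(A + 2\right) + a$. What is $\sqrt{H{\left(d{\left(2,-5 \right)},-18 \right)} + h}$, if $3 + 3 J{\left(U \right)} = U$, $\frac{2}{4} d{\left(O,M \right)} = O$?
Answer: $\sqrt{35} \approx 5.9161$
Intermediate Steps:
$d{\left(O,M \right)} = 2 O$
$J{\left(U \right)} = -1 + \frac{U}{3}$
$H{\left(a,A \right)} = 6 + A + a$ ($H{\left(a,A \right)} = 4 + \left(\left(A + 2\right) + a\right) = 4 + \left(\left(2 + A\right) + a\right) = 4 + \left(2 + A + a\right) = 6 + A + a$)
$h = 43$ ($h = \left(-5\right) \left(-9\right) + \left(-1 + \frac{1}{3} \left(-3\right)\right) = 45 - 2 = 43$)
$\sqrt{H{\left(d{\left(2,-5 \right)},-18 \right)} + h} = \sqrt{\left(6 - 18 + 2 \cdot 2\right) + 43} = \sqrt{\left(6 - 18 + 4\right) + 43} = \sqrt{-8 + 43} = \sqrt{35}$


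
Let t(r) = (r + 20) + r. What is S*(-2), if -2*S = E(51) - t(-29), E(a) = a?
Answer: 89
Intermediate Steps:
t(r) = 20 + 2*r (t(r) = (20 + r) + r = 20 + 2*r)
S = -89/2 (S = -(51 - (20 + 2*(-29)))/2 = -(51 - (20 - 58))/2 = -(51 - 1*(-38))/2 = -(51 + 38)/2 = -1/2*89 = -89/2 ≈ -44.500)
S*(-2) = -89/2*(-2) = 89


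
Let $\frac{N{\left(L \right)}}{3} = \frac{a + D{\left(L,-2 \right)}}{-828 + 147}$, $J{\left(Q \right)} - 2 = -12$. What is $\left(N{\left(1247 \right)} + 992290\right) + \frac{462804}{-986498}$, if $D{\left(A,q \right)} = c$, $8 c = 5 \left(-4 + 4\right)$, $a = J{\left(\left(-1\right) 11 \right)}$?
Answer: $\frac{111104205801906}{111967523} \approx 9.9229 \cdot 10^{5}$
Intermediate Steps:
$J{\left(Q \right)} = -10$ ($J{\left(Q \right)} = 2 - 12 = -10$)
$a = -10$
$c = 0$ ($c = \frac{5 \left(-4 + 4\right)}{8} = \frac{5 \cdot 0}{8} = \frac{1}{8} \cdot 0 = 0$)
$D{\left(A,q \right)} = 0$
$N{\left(L \right)} = \frac{10}{227}$ ($N{\left(L \right)} = 3 \frac{-10 + 0}{-828 + 147} = 3 \left(- \frac{10}{-681}\right) = 3 \left(\left(-10\right) \left(- \frac{1}{681}\right)\right) = 3 \cdot \frac{10}{681} = \frac{10}{227}$)
$\left(N{\left(1247 \right)} + 992290\right) + \frac{462804}{-986498} = \left(\frac{10}{227} + 992290\right) + \frac{462804}{-986498} = \frac{225249840}{227} + 462804 \left(- \frac{1}{986498}\right) = \frac{225249840}{227} - \frac{231402}{493249} = \frac{111104205801906}{111967523}$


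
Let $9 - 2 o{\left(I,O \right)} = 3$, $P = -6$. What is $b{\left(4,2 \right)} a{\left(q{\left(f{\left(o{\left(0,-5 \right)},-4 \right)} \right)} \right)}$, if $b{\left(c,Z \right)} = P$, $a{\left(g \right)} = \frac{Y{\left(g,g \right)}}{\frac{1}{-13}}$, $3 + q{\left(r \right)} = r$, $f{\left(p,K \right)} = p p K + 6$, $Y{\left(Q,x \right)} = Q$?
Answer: $-2574$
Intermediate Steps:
$o{\left(I,O \right)} = 3$ ($o{\left(I,O \right)} = \frac{9}{2} - \frac{3}{2} = 3$)
$f{\left(p,K \right)} = 6 + K p^{2}$ ($f{\left(p,K \right)} = p^{2} K + 6 = K p^{2} + 6 = 6 + K p^{2}$)
$q{\left(r \right)} = -3 + r$
$a{\left(g \right)} = - 13 g$ ($a{\left(g \right)} = \frac{g}{\frac{1}{-13}} = \frac{g}{- \frac{1}{13}} = g \left(-13\right) = - 13 g$)
$b{\left(c,Z \right)} = -6$
$b{\left(4,2 \right)} a{\left(q{\left(f{\left(o{\left(0,-5 \right)},-4 \right)} \right)} \right)} = - 6 \left(- 13 \left(-3 + \left(6 - 4 \cdot 3^{2}\right)\right)\right) = - 6 \left(- 13 \left(-3 + \left(6 - 36\right)\right)\right) = - 6 \left(- 13 \left(-3 - 30\right)\right) = - 6 \left(\left(-13\right) \left(-33\right)\right) = \left(-6\right) 429 = -2574$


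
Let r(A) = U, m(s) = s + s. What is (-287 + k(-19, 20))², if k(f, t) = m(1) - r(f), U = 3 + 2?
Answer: 84100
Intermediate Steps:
U = 5
m(s) = 2*s
r(A) = 5
k(f, t) = -3 (k(f, t) = 2*1 - 1*5 = 2 - 5 = -3)
(-287 + k(-19, 20))² = (-287 - 3)² = (-290)² = 84100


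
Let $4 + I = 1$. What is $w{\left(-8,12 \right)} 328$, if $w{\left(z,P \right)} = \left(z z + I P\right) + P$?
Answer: $13120$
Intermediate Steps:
$I = -3$ ($I = -4 + 1 = -3$)
$w{\left(z,P \right)} = z^{2} - 2 P$ ($w{\left(z,P \right)} = \left(z z - 3 P\right) + P = \left(z^{2} - 3 P\right) + P = z^{2} - 2 P$)
$w{\left(-8,12 \right)} 328 = \left(\left(-8\right)^{2} - 24\right) 328 = \left(64 - 24\right) 328 = 40 \cdot 328 = 13120$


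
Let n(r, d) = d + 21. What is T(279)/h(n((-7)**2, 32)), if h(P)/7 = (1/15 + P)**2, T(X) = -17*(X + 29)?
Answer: -42075/158404 ≈ -0.26562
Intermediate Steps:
T(X) = -493 - 17*X (T(X) = -17*(29 + X) = -493 - 17*X)
n(r, d) = 21 + d
h(P) = 7*(1/15 + P)**2
T(279)/h(n((-7)**2, 32)) = (-493 - 17*279)/((7*(1 + 15*(21 + 32))**2/225)) = (-493 - 4743)/((7*(1 + 15*53)**2/225)) = -5236*225/(7*(1 + 795)**2) = -5236/((7/225)*796**2) = -5236/((7/225)*633616) = -5236/4435312/225 = -5236*225/4435312 = -42075/158404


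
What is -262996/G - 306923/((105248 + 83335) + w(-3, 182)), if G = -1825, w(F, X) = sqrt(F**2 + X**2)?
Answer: 9247430287070051/64903414429700 + 306923*sqrt(33133)/35563514756 ≈ 142.48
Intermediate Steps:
-262996/G - 306923/((105248 + 83335) + w(-3, 182)) = -262996/(-1825) - 306923/((105248 + 83335) + sqrt((-3)**2 + 182**2)) = -262996*(-1/1825) - 306923/(188583 + sqrt(9 + 33124)) = 262996/1825 - 306923/(188583 + sqrt(33133))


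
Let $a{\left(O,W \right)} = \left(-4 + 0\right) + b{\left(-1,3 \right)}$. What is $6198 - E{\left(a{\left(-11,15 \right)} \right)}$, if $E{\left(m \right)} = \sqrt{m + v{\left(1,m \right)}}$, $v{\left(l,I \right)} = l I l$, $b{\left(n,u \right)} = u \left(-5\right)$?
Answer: $6198 - i \sqrt{38} \approx 6198.0 - 6.1644 i$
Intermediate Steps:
$b{\left(n,u \right)} = - 5 u$
$v{\left(l,I \right)} = I l^{2}$ ($v{\left(l,I \right)} = I l l = I l^{2}$)
$a{\left(O,W \right)} = -19$ ($a{\left(O,W \right)} = \left(-4 + 0\right) - 15 = -4 - 15 = -19$)
$E{\left(m \right)} = \sqrt{2} \sqrt{m}$ ($E{\left(m \right)} = \sqrt{m + m 1^{2}} = \sqrt{m + m 1} = \sqrt{m + m} = \sqrt{2 m} = \sqrt{2} \sqrt{m}$)
$6198 - E{\left(a{\left(-11,15 \right)} \right)} = 6198 - \sqrt{2} \sqrt{-19} = 6198 - \sqrt{2} i \sqrt{19} = 6198 - i \sqrt{38}$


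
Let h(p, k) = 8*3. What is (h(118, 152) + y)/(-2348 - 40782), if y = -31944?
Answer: 168/227 ≈ 0.74009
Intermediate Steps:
h(p, k) = 24
(h(118, 152) + y)/(-2348 - 40782) = (24 - 31944)/(-2348 - 40782) = -31920/(-43130) = -31920*(-1/43130) = 168/227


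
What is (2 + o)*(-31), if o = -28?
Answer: 806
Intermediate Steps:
(2 + o)*(-31) = (2 - 28)*(-31) = -26*(-31) = 806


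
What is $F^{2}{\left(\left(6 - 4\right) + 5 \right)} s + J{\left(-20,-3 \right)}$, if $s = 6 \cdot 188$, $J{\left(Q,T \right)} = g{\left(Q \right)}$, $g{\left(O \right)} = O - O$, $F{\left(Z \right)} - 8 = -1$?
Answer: $55272$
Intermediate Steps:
$F{\left(Z \right)} = 7$ ($F{\left(Z \right)} = 8 - 1 = 7$)
$g{\left(O \right)} = 0$
$J{\left(Q,T \right)} = 0$
$s = 1128$
$F^{2}{\left(\left(6 - 4\right) + 5 \right)} s + J{\left(-20,-3 \right)} = 7^{2} \cdot 1128 + 0 = 49 \cdot 1128 + 0 = 55272 + 0 = 55272$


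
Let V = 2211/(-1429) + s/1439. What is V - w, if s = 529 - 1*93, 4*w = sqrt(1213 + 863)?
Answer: -2558585/2056331 - sqrt(519)/2 ≈ -12.635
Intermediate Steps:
w = sqrt(519)/2 (w = sqrt(1213 + 863)/4 = sqrt(2076)/4 = (2*sqrt(519))/4 = sqrt(519)/2 ≈ 11.391)
s = 436 (s = 529 - 93 = 436)
V = -2558585/2056331 (V = 2211/(-1429) + 436/1439 = 2211*(-1/1429) + 436*(1/1439) = -2211/1429 + 436/1439 = -2558585/2056331 ≈ -1.2442)
V - w = -2558585/2056331 - sqrt(519)/2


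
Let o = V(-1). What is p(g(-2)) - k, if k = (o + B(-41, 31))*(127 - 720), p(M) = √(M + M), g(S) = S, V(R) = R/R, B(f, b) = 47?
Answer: 28464 + 2*I ≈ 28464.0 + 2.0*I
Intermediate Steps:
V(R) = 1
p(M) = √2*√M (p(M) = √(2*M) = √2*√M)
o = 1
k = -28464 (k = (1 + 47)*(127 - 720) = 48*(-593) = -28464)
p(g(-2)) - k = √2*√(-2) - 1*(-28464) = √2*(I*√2) + 28464 = 2*I + 28464 = 28464 + 2*I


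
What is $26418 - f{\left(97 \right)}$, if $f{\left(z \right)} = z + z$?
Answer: $26224$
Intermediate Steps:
$f{\left(z \right)} = 2 z$
$26418 - f{\left(97 \right)} = 26418 - 2 \cdot 97 = 26418 - 194 = 26224$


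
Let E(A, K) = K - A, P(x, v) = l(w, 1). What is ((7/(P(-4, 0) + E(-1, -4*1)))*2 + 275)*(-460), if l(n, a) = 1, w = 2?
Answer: -123280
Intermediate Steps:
P(x, v) = 1
((7/(P(-4, 0) + E(-1, -4*1)))*2 + 275)*(-460) = ((7/(1 + (-4*1 - 1*(-1))))*2 + 275)*(-460) = ((7/(1 + (-4 + 1)))*2 + 275)*(-460) = ((7/(1 - 3))*2 + 275)*(-460) = ((7/(-2))*2 + 275)*(-460) = (-½*7*2 + 275)*(-460) = (-7/2*2 + 275)*(-460) = (-7 + 275)*(-460) = 268*(-460) = -123280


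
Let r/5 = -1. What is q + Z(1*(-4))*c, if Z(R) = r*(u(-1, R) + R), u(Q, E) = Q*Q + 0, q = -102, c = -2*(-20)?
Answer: 498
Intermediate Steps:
c = 40
r = -5 (r = 5*(-1) = -5)
u(Q, E) = Q² (u(Q, E) = Q² + 0 = Q²)
Z(R) = -5 - 5*R (Z(R) = -5*((-1)² + R) = -5*(1 + R) = -5 - 5*R)
q + Z(1*(-4))*c = -102 + (-5 - 5*(-4))*40 = -102 + (-5 + 20)*40 = -102 + 15*40 = -102 + 600 = 498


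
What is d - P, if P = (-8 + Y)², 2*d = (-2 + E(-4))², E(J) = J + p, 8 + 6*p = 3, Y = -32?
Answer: -113519/72 ≈ -1576.7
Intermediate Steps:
p = -⅚ (p = -4/3 + (⅙)*3 = -4/3 + ½ = -⅚ ≈ -0.83333)
E(J) = -⅚ + J (E(J) = J - ⅚ = -⅚ + J)
d = 1681/72 (d = (-2 + (-⅚ - 4))²/2 = (-2 - 29/6)²/2 = (-41/6)²/2 = (½)*(1681/36) = 1681/72 ≈ 23.347)
P = 1600 (P = (-8 - 32)² = (-40)² = 1600)
d - P = 1681/72 - 1*1600 = 1681/72 - 1600 = -113519/72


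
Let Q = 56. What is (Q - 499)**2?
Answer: 196249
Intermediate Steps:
(Q - 499)**2 = (56 - 499)**2 = (-443)**2 = 196249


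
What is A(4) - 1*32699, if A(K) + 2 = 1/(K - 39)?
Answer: -1144536/35 ≈ -32701.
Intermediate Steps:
A(K) = -2 + 1/(-39 + K) (A(K) = -2 + 1/(K - 39) = -2 + 1/(-39 + K))
A(4) - 1*32699 = (79 - 2*4)/(-39 + 4) - 1*32699 = (79 - 8)/(-35) - 32699 = -1/35*71 - 32699 = -71/35 - 32699 = -1144536/35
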